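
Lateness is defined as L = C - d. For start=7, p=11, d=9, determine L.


Completion = 7 + 11 = 18
Lateness = C - d = 18 - 9
= 9


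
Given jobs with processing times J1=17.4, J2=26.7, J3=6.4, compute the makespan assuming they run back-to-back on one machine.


Sequential makespan: sum all processing times
= 17.4 + 26.7 + 6.4
= 50.5 time units


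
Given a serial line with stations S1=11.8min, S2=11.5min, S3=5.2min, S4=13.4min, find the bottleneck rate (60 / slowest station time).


Bottleneck = longest station time
Station times: [11.8, 11.5, 5.2, 13.4]
Max = 13.4 min
Rate = 60 / 13.4
= 4.48 units/hour (bottleneck: 13.4min)


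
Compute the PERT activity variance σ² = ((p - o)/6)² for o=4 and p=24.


σ² = ((p - o) / 6)² = (p - o)² / 36
= (24 - 4)² / 36
= 20² / 36
= 400 / 36
= 11.1111


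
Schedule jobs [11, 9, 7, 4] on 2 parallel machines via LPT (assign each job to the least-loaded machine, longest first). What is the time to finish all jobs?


Jobs (LPT sorted): [11, 9, 7, 4]
Machines: 2
  J=11 → Machine 1 (load: 0+11=11)
  J=9 → Machine 2 (load: 0+9=9)
  J=7 → Machine 2 (load: 9+7=16)
  J=4 → Machine 1 (load: 11+4=15)
Machine loads: [15, 16]
Makespan = max = 16 time units


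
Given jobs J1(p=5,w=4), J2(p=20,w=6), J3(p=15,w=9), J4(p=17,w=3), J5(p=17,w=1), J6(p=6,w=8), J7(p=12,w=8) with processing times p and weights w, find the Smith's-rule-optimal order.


WSPT (Smith's rule): sort by p/w ascending
  J6: p/w = 6/8 = 0.750
  J1: p/w = 5/4 = 1.250
  J7: p/w = 12/8 = 1.500
  J3: p/w = 15/9 = 1.667
  J2: p/w = 20/6 = 3.333
  J4: p/w = 17/3 = 5.667
  J5: p/w = 17/1 = 17.000
Order: J6 → J1 → J7 → J3 → J2 → J4 → J5


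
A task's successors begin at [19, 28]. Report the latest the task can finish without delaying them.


LF = min of all successor start times
Successors start at: [19, 28]
LF = min(19, 28)
= 19


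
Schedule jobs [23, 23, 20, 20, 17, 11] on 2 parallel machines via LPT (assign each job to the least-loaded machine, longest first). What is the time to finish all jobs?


Jobs (LPT sorted): [23, 23, 20, 20, 17, 11]
Machines: 2
  J=23 → Machine 1 (load: 0+23=23)
  J=23 → Machine 2 (load: 0+23=23)
  J=20 → Machine 1 (load: 23+20=43)
  J=20 → Machine 2 (load: 23+20=43)
  J=17 → Machine 1 (load: 43+17=60)
  J=11 → Machine 2 (load: 43+11=54)
Machine loads: [60, 54]
Makespan = max = 60 time units


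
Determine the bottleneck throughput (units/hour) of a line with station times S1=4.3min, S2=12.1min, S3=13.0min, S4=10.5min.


Bottleneck = longest station time
Station times: [4.3, 12.1, 13.0, 10.5]
Max = 13.0 min
Rate = 60 / 13.0
= 4.62 units/hour (bottleneck: 13.0min)


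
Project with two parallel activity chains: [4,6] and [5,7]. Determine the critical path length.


Path A: 4 + 6 = 10
Path B: 5 + 7 = 12
Critical path = longest = max(10, 12)
= 12 (Path B)


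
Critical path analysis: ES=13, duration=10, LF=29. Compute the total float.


EF = ES + duration = 13 + 10 = 23
LS = LF - duration = 29 - 10 = 19
Total Float = LF - EF = 29 - 23
(or LS - ES = 19 - 13)
= 6


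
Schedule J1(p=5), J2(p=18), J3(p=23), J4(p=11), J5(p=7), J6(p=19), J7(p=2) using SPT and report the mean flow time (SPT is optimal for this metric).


SPT order: J7 → J1 → J5 → J4 → J2 → J6 → J3
Completion times:
  J7: C=2
  J1: C=7
  J5: C=14
  J4: C=25
  J2: C=43
  J6: C=62
  J3: C=85
Sum = 238, n = 7
Mean flow = 238/7
= 34.00


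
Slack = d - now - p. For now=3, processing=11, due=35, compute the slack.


Slack = due - current_time - processing
= 35 - 3 - 11
= 21


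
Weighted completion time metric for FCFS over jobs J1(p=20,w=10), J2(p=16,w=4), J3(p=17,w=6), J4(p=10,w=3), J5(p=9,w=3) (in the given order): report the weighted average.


Completion times:
  J1: C=20, w×C=10×20=200
  J2: C=36, w×C=4×36=144
  J3: C=53, w×C=6×53=318
  J4: C=63, w×C=3×63=189
  J5: C=72, w×C=3×72=216
Sum w×C = 1067
Sum w = 26
Weighted avg = 1067/26
= 41.04


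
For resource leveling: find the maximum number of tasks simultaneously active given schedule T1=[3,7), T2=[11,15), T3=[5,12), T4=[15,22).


Check each time point for overlaps:
  t=5: 2 tasks active (T1, T3)
Max concurrent = 2


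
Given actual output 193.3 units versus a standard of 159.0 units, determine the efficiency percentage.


Efficiency = (actual / standard) × 100
= (193.3 / 159.0) × 100
= 121.6%


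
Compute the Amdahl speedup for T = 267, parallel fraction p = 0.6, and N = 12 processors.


Amdahl's law: T_p = T × ((1-p) + p/N)
= 267 × ((1-0.6) + 0.6/12)
= 267 × (0.40 + 0.0500)
= 267 × 0.4500
= 120.15
Speedup = 267/120.15
= 2.22×


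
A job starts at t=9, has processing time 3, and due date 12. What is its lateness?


Completion = 9 + 3 = 12
Lateness = C - d = 12 - 12
= 0


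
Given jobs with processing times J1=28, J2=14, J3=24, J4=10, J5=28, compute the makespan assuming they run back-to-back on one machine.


Sequential makespan: sum all processing times
= 28 + 14 + 24 + 10 + 28
= 104 time units


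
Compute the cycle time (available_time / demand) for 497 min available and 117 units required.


Cycle time = available time / demand
= 497 / 117
= 4.25 min/unit


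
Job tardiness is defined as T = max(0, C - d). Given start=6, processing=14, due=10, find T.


Completion = start + processing = 6 + 14 = 20
Tardiness = max(0, C - d) = max(0, 20 - 10)
= max(0, 10)
= 10


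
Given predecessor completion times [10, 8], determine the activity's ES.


ES = max of all predecessor completion times
Predecessors: [10, 8]
ES = max(10, 8)
= 10


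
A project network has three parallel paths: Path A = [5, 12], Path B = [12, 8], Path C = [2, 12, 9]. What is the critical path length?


Path A: 5 + 12 = 17
Path B: 12 + 8 = 20
Path C: 2 + 12 + 9 = 23
Critical path = longest = max(17, 20, 23)
= 23 (Path C)


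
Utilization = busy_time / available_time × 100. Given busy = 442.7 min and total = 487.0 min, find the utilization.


Utilization = busy / total × 100
= 442.7 / 487.0 × 100
= 90.9%


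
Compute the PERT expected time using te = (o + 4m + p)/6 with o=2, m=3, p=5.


te = (o + 4m + p) / 6
= (2 + 4×3 + 5) / 6
= (2 + 12 + 5) / 6
= 19 / 6
= 3.17


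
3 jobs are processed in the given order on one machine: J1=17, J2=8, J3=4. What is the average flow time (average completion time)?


Completion times:
  J1: completes at 17
  J2: completes at 25
  J3: completes at 29
Sum = 71
Average = 71/3
= 23.67


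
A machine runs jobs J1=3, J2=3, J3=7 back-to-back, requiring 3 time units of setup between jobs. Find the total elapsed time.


Makespan = Σ processing + (n-1) × setup
= (3 + 3 + 7) + (3-1)×3
= 13 + 6
= 19 time units


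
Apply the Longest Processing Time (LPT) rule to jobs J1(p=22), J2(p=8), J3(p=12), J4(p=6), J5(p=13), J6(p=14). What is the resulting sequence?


LPT: sort by longest processing time first
  J1: p=22
  J6: p=14
  J5: p=13
  J3: p=12
  J2: p=8
  J4: p=6
Order: J1 → J6 → J5 → J3 → J2 → J4


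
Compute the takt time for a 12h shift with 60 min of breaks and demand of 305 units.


Available = 12×60 - 60 = 660 min
Takt time = 660 / 305
= 2.16 min/unit


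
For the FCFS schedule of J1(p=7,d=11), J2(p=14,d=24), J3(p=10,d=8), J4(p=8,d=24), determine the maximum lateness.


Lateness per job (L = C - d):
  J1: C=7, d=11, L=-4
  J2: C=21, d=24, L=-3
  J3: C=31, d=8, L=23
  J4: C=39, d=24, L=15
Lmax = max(-4, -3, 23, 15)
= 23


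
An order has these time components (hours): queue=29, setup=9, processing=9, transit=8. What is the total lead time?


Lead time = queue + setup + processing + transit
= 29 + 9 + 9 + 8
= 55 hours


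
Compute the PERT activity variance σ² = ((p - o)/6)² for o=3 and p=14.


σ² = ((p - o) / 6)² = (p - o)² / 36
= (14 - 3)² / 36
= 11² / 36
= 121 / 36
= 3.3611


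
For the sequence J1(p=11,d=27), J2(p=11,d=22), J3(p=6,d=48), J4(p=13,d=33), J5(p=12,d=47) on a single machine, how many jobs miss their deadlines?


Completion vs due date:
  J1: C=11, d=27 → on time
  J2: C=22, d=22 → on time
  J3: C=28, d=48 → on time
  J4: C=41, d=33 → TARDY
  J5: C=53, d=47 → TARDY
Tardy jobs: J4, J5
Count = 2


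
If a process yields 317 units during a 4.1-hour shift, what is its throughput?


Throughput = units / time
= 317 / 4.1
= 77.3 units/hour


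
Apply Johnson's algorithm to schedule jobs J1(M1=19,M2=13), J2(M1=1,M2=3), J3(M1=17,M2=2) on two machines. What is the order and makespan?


Johnson's rule:
Group 1 (M1≤M2, sort by M1): ['J2']
Group 2 (M1>M2, sort desc M2): ['J1', 'J3']
Sequence: J2 → J1 → J3
Makespan calculation:
  J2: M1 done=1, M2 done=4
  J1: M1 done=20, M2 done=33
  J3: M1 done=37, M2 done=39
= Sequence: J2 → J1 → J3, Makespan: 39


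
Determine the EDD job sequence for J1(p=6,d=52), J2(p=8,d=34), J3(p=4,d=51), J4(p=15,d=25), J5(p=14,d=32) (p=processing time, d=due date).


EDD: sort by earliest due date
  J4: d=25, p=15
  J5: d=32, p=14
  J2: d=34, p=8
  J3: d=51, p=4
  J1: d=52, p=6
Order: J4 → J5 → J2 → J3 → J1


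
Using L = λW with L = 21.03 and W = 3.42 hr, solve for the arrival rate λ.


Little's law: L = λW → λ = L / W
= 21.03 / 3.42
= 6.15 per hour


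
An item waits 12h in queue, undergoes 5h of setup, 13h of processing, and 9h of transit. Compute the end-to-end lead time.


Lead time = queue + setup + processing + transit
= 12 + 5 + 13 + 9
= 39 hours


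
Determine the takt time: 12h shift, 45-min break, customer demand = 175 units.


Available = 12×60 - 45 = 675 min
Takt time = 675 / 175
= 3.86 min/unit


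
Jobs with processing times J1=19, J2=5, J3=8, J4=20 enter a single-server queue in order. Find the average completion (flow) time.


Completion times:
  J1: completes at 19
  J2: completes at 24
  J3: completes at 32
  J4: completes at 52
Sum = 127
Average = 127/4
= 31.75


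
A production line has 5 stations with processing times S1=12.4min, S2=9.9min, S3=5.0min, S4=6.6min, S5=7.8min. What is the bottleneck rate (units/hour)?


Bottleneck = longest station time
Station times: [12.4, 9.9, 5.0, 6.6, 7.8]
Max = 12.4 min
Rate = 60 / 12.4
= 4.84 units/hour (bottleneck: 12.4min)


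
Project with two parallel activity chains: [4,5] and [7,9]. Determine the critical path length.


Path A: 4 + 5 = 9
Path B: 7 + 9 = 16
Critical path = longest = max(9, 16)
= 16 (Path B)


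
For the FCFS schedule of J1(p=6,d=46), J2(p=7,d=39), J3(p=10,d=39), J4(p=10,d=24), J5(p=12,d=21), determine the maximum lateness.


Lateness per job (L = C - d):
  J1: C=6, d=46, L=-40
  J2: C=13, d=39, L=-26
  J3: C=23, d=39, L=-16
  J4: C=33, d=24, L=9
  J5: C=45, d=21, L=24
Lmax = max(-40, -26, -16, 9, 24)
= 24


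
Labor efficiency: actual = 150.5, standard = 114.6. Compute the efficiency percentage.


Efficiency = (actual / standard) × 100
= (150.5 / 114.6) × 100
= 131.3%


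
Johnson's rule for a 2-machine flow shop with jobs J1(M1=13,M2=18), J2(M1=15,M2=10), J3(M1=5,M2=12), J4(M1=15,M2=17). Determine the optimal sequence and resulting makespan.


Johnson's rule:
Group 1 (M1≤M2, sort by M1): ['J3', 'J1', 'J4']
Group 2 (M1>M2, sort desc M2): ['J2']
Sequence: J3 → J1 → J4 → J2
Makespan calculation:
  J3: M1 done=5, M2 done=17
  J1: M1 done=18, M2 done=36
  J4: M1 done=33, M2 done=53
  J2: M1 done=48, M2 done=63
= Sequence: J3 → J1 → J4 → J2, Makespan: 63


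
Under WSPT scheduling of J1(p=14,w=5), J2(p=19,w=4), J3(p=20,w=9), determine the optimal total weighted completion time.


WSPT order (by p/w): J3 → J1 → J2
  J3: C=20, w·C=9×20=180
  J1: C=34, w·C=5×34=170
  J2: C=53, w·C=4×53=212
Σ w·C = 562
= 562


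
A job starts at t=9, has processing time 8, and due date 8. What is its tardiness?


Completion = start + processing = 9 + 8 = 17
Tardiness = max(0, C - d) = max(0, 17 - 8)
= max(0, 9)
= 9


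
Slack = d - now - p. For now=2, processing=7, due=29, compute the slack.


Slack = due - current_time - processing
= 29 - 2 - 7
= 20


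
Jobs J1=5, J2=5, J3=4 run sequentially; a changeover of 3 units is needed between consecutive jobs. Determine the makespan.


Makespan = Σ processing + (n-1) × setup
= (5 + 5 + 4) + (3-1)×3
= 14 + 6
= 20 time units


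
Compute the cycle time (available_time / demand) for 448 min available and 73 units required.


Cycle time = available time / demand
= 448 / 73
= 6.14 min/unit


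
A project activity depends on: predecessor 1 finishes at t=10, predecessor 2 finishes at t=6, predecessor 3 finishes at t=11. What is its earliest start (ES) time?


ES = max of all predecessor completion times
Predecessors: [10, 6, 11]
ES = max(10, 6, 11)
= 11


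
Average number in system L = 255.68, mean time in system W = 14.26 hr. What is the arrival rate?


Little's law: L = λW → λ = L / W
= 255.68 / 14.26
= 17.93 per hour


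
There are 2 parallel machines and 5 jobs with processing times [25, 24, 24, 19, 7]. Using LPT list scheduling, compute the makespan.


Jobs (LPT sorted): [25, 24, 24, 19, 7]
Machines: 2
  J=25 → Machine 1 (load: 0+25=25)
  J=24 → Machine 2 (load: 0+24=24)
  J=24 → Machine 2 (load: 24+24=48)
  J=19 → Machine 1 (load: 25+19=44)
  J=7 → Machine 1 (load: 44+7=51)
Machine loads: [51, 48]
Makespan = max = 51 time units


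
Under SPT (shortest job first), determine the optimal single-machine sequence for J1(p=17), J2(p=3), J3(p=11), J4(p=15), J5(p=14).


SPT: sort by shortest processing time
  J2: p=3
  J3: p=11
  J5: p=14
  J4: p=15
  J1: p=17
Order: J2 → J3 → J5 → J4 → J1


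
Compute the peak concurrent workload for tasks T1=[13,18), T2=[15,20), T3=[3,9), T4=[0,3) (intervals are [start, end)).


Check each time point for overlaps:
  t=15: 2 tasks active (T1, T2)
Max concurrent = 2


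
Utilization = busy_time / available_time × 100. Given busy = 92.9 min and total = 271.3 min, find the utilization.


Utilization = busy / total × 100
= 92.9 / 271.3 × 100
= 34.2%


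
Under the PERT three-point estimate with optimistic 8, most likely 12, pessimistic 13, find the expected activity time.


te = (o + 4m + p) / 6
= (8 + 4×12 + 13) / 6
= (8 + 48 + 13) / 6
= 69 / 6
= 11.50


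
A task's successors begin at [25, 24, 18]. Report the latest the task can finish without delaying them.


LF = min of all successor start times
Successors start at: [25, 24, 18]
LF = min(25, 24, 18)
= 18


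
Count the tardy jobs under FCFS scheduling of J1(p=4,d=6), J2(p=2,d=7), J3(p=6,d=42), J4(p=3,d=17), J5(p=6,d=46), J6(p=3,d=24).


Completion vs due date:
  J1: C=4, d=6 → on time
  J2: C=6, d=7 → on time
  J3: C=12, d=42 → on time
  J4: C=15, d=17 → on time
  J5: C=21, d=46 → on time
  J6: C=24, d=24 → on time
Tardy jobs: none
Count = 0


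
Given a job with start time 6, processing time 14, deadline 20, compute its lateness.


Completion = 6 + 14 = 20
Lateness = C - d = 20 - 20
= 0


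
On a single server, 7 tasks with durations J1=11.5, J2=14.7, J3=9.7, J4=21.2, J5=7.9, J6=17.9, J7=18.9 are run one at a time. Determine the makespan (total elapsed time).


Sequential makespan: sum all processing times
= 11.5 + 14.7 + 9.7 + 21.2 + 7.9 + 17.9 + 18.9
= 101.8 time units


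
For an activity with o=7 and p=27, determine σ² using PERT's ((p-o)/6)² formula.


σ² = ((p - o) / 6)² = (p - o)² / 36
= (27 - 7)² / 36
= 20² / 36
= 400 / 36
= 11.1111


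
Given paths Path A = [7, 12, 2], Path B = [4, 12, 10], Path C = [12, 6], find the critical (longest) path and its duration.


Path A: 7 + 12 + 2 = 21
Path B: 4 + 12 + 10 = 26
Path C: 12 + 6 = 18
Critical path = longest = max(21, 26, 18)
= 26 (Path B)


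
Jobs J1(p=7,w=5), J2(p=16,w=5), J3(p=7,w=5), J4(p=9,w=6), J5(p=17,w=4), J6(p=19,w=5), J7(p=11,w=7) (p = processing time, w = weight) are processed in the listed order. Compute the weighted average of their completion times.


Completion times:
  J1: C=7, w×C=5×7=35
  J2: C=23, w×C=5×23=115
  J3: C=30, w×C=5×30=150
  J4: C=39, w×C=6×39=234
  J5: C=56, w×C=4×56=224
  J6: C=75, w×C=5×75=375
  J7: C=86, w×C=7×86=602
Sum w×C = 1735
Sum w = 37
Weighted avg = 1735/37
= 46.89


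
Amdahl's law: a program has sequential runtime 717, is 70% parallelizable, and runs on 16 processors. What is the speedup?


Amdahl's law: T_p = T × ((1-p) + p/N)
= 717 × ((1-0.7) + 0.7/16)
= 717 × (0.30 + 0.0437)
= 717 × 0.3438
= 246.47
Speedup = 717/246.47
= 2.91×


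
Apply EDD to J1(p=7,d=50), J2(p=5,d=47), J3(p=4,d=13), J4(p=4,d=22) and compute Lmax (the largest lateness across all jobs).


EDD order: J3 → J4 → J2 → J1
Completion and lateness:
  J3: C=4, d=13, L=4-13=-9
  J4: C=8, d=22, L=8-22=-14
  J2: C=13, d=47, L=13-47=-34
  J1: C=20, d=50, L=20-50=-30
Lmax = max(-9, -14, -34, -30)
= -9


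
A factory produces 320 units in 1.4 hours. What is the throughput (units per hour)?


Throughput = units / time
= 320 / 1.4
= 228.6 units/hour


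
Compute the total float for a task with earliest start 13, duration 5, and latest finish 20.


EF = ES + duration = 13 + 5 = 18
LS = LF - duration = 20 - 5 = 15
Total Float = LF - EF = 20 - 18
(or LS - ES = 15 - 13)
= 2


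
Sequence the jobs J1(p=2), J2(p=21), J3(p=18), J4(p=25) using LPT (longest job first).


LPT: sort by longest processing time first
  J4: p=25
  J2: p=21
  J3: p=18
  J1: p=2
Order: J4 → J2 → J3 → J1


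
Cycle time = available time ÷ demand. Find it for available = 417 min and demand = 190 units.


Cycle time = available time / demand
= 417 / 190
= 2.19 min/unit


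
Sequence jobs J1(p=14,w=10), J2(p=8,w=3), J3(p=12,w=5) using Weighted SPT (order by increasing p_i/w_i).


WSPT (Smith's rule): sort by p/w ascending
  J1: p/w = 14/10 = 1.400
  J3: p/w = 12/5 = 2.400
  J2: p/w = 8/3 = 2.667
Order: J1 → J3 → J2


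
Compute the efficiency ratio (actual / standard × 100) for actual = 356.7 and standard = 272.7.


Efficiency = (actual / standard) × 100
= (356.7 / 272.7) × 100
= 130.8%


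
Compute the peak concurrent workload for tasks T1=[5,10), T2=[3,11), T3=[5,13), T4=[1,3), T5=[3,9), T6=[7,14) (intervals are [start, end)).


Check each time point for overlaps:
  t=7: 5 tasks active (T1, T2, T3, T5, T6)
Max concurrent = 5


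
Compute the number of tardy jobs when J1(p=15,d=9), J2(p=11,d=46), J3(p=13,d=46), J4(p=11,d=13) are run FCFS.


Completion vs due date:
  J1: C=15, d=9 → TARDY
  J2: C=26, d=46 → on time
  J3: C=39, d=46 → on time
  J4: C=50, d=13 → TARDY
Tardy jobs: J1, J4
Count = 2


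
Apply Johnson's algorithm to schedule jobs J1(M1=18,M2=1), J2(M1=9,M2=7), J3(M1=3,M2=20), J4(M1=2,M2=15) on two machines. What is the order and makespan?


Johnson's rule:
Group 1 (M1≤M2, sort by M1): ['J4', 'J3']
Group 2 (M1>M2, sort desc M2): ['J2', 'J1']
Sequence: J4 → J3 → J2 → J1
Makespan calculation:
  J4: M1 done=2, M2 done=17
  J3: M1 done=5, M2 done=37
  J2: M1 done=14, M2 done=44
  J1: M1 done=32, M2 done=45
= Sequence: J4 → J3 → J2 → J1, Makespan: 45


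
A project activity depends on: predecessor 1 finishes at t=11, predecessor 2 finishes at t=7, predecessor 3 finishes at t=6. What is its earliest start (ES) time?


ES = max of all predecessor completion times
Predecessors: [11, 7, 6]
ES = max(11, 7, 6)
= 11


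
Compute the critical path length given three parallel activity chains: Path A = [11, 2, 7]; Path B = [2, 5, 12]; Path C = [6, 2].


Path A: 11 + 2 + 7 = 20
Path B: 2 + 5 + 12 = 19
Path C: 6 + 2 = 8
Critical path = longest = max(20, 19, 8)
= 20 (Path A)


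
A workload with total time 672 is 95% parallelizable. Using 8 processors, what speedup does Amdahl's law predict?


Amdahl's law: T_p = T × ((1-p) + p/N)
= 672 × ((1-0.95) + 0.95/8)
= 672 × (0.05 + 0.1187)
= 672 × 0.1688
= 113.40
Speedup = 672/113.40
= 5.93×


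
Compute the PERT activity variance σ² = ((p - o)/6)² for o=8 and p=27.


σ² = ((p - o) / 6)² = (p - o)² / 36
= (27 - 8)² / 36
= 19² / 36
= 361 / 36
= 10.0278


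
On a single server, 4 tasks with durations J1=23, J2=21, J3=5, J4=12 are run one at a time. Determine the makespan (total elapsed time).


Sequential makespan: sum all processing times
= 23 + 21 + 5 + 12
= 61 time units


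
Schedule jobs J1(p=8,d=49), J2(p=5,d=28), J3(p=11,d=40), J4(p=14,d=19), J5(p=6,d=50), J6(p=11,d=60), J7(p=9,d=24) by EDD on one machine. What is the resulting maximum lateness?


EDD order: J4 → J7 → J2 → J3 → J1 → J5 → J6
Completion and lateness:
  J4: C=14, d=19, L=14-19=-5
  J7: C=23, d=24, L=23-24=-1
  J2: C=28, d=28, L=28-28=0
  J3: C=39, d=40, L=39-40=-1
  J1: C=47, d=49, L=47-49=-2
  J5: C=53, d=50, L=53-50=3
  J6: C=64, d=60, L=64-60=4
Lmax = max(-5, -1, 0, -1, -2, 3, 4)
= 4


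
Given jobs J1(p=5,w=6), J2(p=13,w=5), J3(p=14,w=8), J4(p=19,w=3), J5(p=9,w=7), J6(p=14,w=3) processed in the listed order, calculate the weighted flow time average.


Completion times:
  J1: C=5, w×C=6×5=30
  J2: C=18, w×C=5×18=90
  J3: C=32, w×C=8×32=256
  J4: C=51, w×C=3×51=153
  J5: C=60, w×C=7×60=420
  J6: C=74, w×C=3×74=222
Sum w×C = 1171
Sum w = 32
Weighted avg = 1171/32
= 36.59


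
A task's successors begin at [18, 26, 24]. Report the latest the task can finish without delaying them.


LF = min of all successor start times
Successors start at: [18, 26, 24]
LF = min(18, 26, 24)
= 18


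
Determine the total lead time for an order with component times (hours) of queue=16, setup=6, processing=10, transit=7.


Lead time = queue + setup + processing + transit
= 16 + 6 + 10 + 7
= 39 hours


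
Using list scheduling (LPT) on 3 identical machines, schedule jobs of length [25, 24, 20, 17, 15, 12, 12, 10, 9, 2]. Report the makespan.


Jobs (LPT sorted): [25, 24, 20, 17, 15, 12, 12, 10, 9, 2]
Machines: 3
  J=25 → Machine 1 (load: 0+25=25)
  J=24 → Machine 2 (load: 0+24=24)
  J=20 → Machine 3 (load: 0+20=20)
  J=17 → Machine 3 (load: 20+17=37)
  J=15 → Machine 2 (load: 24+15=39)
  J=12 → Machine 1 (load: 25+12=37)
  J=12 → Machine 1 (load: 37+12=49)
  J=10 → Machine 3 (load: 37+10=47)
  J=9 → Machine 2 (load: 39+9=48)
  J=2 → Machine 3 (load: 47+2=49)
Machine loads: [49, 48, 49]
Makespan = max = 49 time units


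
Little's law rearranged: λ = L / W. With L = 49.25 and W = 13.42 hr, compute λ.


Little's law: L = λW → λ = L / W
= 49.25 / 13.42
= 3.67 per hour


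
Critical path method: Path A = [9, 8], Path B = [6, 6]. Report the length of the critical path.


Path A: 9 + 8 = 17
Path B: 6 + 6 = 12
Critical path = longest = max(17, 12)
= 17 (Path A)


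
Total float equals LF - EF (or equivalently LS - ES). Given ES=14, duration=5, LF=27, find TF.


EF = ES + duration = 14 + 5 = 19
LS = LF - duration = 27 - 5 = 22
Total Float = LF - EF = 27 - 19
(or LS - ES = 22 - 14)
= 8


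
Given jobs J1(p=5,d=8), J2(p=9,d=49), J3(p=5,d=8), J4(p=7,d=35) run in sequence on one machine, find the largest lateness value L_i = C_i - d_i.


Lateness per job (L = C - d):
  J1: C=5, d=8, L=-3
  J2: C=14, d=49, L=-35
  J3: C=19, d=8, L=11
  J4: C=26, d=35, L=-9
Lmax = max(-3, -35, 11, -9)
= 11


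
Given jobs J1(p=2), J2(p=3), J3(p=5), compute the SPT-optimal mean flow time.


SPT order: J1 → J2 → J3
Completion times:
  J1: C=2
  J2: C=5
  J3: C=10
Sum = 17, n = 3
Mean flow = 17/3
= 5.67


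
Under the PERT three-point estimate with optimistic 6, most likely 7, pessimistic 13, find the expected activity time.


te = (o + 4m + p) / 6
= (6 + 4×7 + 13) / 6
= (6 + 28 + 13) / 6
= 47 / 6
= 7.83


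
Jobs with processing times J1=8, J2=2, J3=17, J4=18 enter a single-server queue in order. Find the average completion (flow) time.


Completion times:
  J1: completes at 8
  J2: completes at 10
  J3: completes at 27
  J4: completes at 45
Sum = 90
Average = 90/4
= 22.50


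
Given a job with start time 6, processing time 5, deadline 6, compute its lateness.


Completion = 6 + 5 = 11
Lateness = C - d = 11 - 6
= 5


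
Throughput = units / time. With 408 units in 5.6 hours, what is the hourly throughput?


Throughput = units / time
= 408 / 5.6
= 72.9 units/hour


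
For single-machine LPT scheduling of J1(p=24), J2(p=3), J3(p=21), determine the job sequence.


LPT: sort by longest processing time first
  J1: p=24
  J3: p=21
  J2: p=3
Order: J1 → J3 → J2


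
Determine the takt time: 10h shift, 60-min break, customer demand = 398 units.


Available = 10×60 - 60 = 540 min
Takt time = 540 / 398
= 1.36 min/unit


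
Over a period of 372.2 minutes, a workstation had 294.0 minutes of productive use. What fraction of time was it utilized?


Utilization = busy / total × 100
= 294.0 / 372.2 × 100
= 79.0%


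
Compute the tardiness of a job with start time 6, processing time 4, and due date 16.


Completion = start + processing = 6 + 4 = 10
Tardiness = max(0, C - d) = max(0, 10 - 16)
= max(0, -6)
= 0


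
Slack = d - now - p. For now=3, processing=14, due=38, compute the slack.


Slack = due - current_time - processing
= 38 - 3 - 14
= 21


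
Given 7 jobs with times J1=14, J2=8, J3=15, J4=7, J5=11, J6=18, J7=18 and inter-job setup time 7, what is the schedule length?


Makespan = Σ processing + (n-1) × setup
= (14 + 8 + 15 + 7 + 11 + 18 + 18) + (7-1)×7
= 91 + 42
= 133 time units


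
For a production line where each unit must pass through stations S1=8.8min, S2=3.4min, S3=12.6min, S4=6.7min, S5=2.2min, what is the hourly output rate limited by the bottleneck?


Bottleneck = longest station time
Station times: [8.8, 3.4, 12.6, 6.7, 2.2]
Max = 12.6 min
Rate = 60 / 12.6
= 4.76 units/hour (bottleneck: 12.6min)


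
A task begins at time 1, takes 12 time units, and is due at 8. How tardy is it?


Completion = start + processing = 1 + 12 = 13
Tardiness = max(0, C - d) = max(0, 13 - 8)
= max(0, 5)
= 5


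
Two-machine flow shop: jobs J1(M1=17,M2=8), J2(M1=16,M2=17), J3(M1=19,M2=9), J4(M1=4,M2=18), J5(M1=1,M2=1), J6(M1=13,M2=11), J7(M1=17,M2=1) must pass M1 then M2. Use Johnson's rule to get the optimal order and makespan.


Johnson's rule:
Group 1 (M1≤M2, sort by M1): ['J5', 'J4', 'J2']
Group 2 (M1>M2, sort desc M2): ['J6', 'J3', 'J1', 'J7']
Sequence: J5 → J4 → J2 → J6 → J3 → J1 → J7
Makespan calculation:
  J5: M1 done=1, M2 done=2
  J4: M1 done=5, M2 done=23
  J2: M1 done=21, M2 done=40
  J6: M1 done=34, M2 done=51
  J3: M1 done=53, M2 done=62
  J1: M1 done=70, M2 done=78
  J7: M1 done=87, M2 done=88
= Sequence: J5 → J4 → J2 → J6 → J3 → J1 → J7, Makespan: 88


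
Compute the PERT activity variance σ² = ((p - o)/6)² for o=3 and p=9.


σ² = ((p - o) / 6)² = (p - o)² / 36
= (9 - 3)² / 36
= 6² / 36
= 36 / 36
= 1.0000


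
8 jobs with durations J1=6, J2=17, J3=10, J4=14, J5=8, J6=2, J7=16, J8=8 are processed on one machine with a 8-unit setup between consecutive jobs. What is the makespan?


Makespan = Σ processing + (n-1) × setup
= (6 + 17 + 10 + 14 + 8 + 2 + 16 + 8) + (8-1)×8
= 81 + 56
= 137 time units


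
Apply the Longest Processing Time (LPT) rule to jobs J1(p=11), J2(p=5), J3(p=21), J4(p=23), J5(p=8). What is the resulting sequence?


LPT: sort by longest processing time first
  J4: p=23
  J3: p=21
  J1: p=11
  J5: p=8
  J2: p=5
Order: J4 → J3 → J1 → J5 → J2


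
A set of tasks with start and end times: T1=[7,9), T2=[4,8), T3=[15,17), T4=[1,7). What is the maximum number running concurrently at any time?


Check each time point for overlaps:
  t=4: 2 tasks active (T2, T4)
Max concurrent = 2


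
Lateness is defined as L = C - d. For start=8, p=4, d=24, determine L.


Completion = 8 + 4 = 12
Lateness = C - d = 12 - 24
= -12


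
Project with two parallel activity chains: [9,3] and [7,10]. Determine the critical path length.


Path A: 9 + 3 = 12
Path B: 7 + 10 = 17
Critical path = longest = max(12, 17)
= 17 (Path B)


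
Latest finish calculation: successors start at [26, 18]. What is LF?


LF = min of all successor start times
Successors start at: [26, 18]
LF = min(26, 18)
= 18


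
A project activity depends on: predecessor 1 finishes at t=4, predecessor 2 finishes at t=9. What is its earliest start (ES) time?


ES = max of all predecessor completion times
Predecessors: [4, 9]
ES = max(4, 9)
= 9


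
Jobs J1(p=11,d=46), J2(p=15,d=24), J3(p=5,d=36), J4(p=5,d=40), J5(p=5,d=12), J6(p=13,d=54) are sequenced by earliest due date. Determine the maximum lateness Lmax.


EDD order: J5 → J2 → J3 → J4 → J1 → J6
Completion and lateness:
  J5: C=5, d=12, L=5-12=-7
  J2: C=20, d=24, L=20-24=-4
  J3: C=25, d=36, L=25-36=-11
  J4: C=30, d=40, L=30-40=-10
  J1: C=41, d=46, L=41-46=-5
  J6: C=54, d=54, L=54-54=0
Lmax = max(-7, -4, -11, -10, -5, 0)
= 0


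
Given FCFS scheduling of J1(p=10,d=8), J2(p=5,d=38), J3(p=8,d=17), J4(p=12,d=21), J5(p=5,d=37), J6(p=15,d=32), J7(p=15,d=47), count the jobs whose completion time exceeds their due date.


Completion vs due date:
  J1: C=10, d=8 → TARDY
  J2: C=15, d=38 → on time
  J3: C=23, d=17 → TARDY
  J4: C=35, d=21 → TARDY
  J5: C=40, d=37 → TARDY
  J6: C=55, d=32 → TARDY
  J7: C=70, d=47 → TARDY
Tardy jobs: J1, J3, J4, J5, J6, J7
Count = 6


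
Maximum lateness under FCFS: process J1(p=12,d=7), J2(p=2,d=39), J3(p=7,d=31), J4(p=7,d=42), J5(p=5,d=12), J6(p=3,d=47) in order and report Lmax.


Lateness per job (L = C - d):
  J1: C=12, d=7, L=5
  J2: C=14, d=39, L=-25
  J3: C=21, d=31, L=-10
  J4: C=28, d=42, L=-14
  J5: C=33, d=12, L=21
  J6: C=36, d=47, L=-11
Lmax = max(5, -25, -10, -14, 21, -11)
= 21


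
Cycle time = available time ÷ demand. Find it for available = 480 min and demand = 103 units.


Cycle time = available time / demand
= 480 / 103
= 4.66 min/unit


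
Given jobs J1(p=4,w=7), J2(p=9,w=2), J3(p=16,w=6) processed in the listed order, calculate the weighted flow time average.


Completion times:
  J1: C=4, w×C=7×4=28
  J2: C=13, w×C=2×13=26
  J3: C=29, w×C=6×29=174
Sum w×C = 228
Sum w = 15
Weighted avg = 228/15
= 15.20


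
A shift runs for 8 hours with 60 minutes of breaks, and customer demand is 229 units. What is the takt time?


Available = 8×60 - 60 = 420 min
Takt time = 420 / 229
= 1.83 min/unit


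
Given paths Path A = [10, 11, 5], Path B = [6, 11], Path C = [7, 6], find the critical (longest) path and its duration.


Path A: 10 + 11 + 5 = 26
Path B: 6 + 11 = 17
Path C: 7 + 6 = 13
Critical path = longest = max(26, 17, 13)
= 26 (Path A)


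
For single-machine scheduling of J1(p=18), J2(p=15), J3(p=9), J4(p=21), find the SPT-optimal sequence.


SPT: sort by shortest processing time
  J3: p=9
  J2: p=15
  J1: p=18
  J4: p=21
Order: J3 → J2 → J1 → J4


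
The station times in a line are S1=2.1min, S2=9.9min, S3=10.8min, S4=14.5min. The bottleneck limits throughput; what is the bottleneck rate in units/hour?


Bottleneck = longest station time
Station times: [2.1, 9.9, 10.8, 14.5]
Max = 14.5 min
Rate = 60 / 14.5
= 4.14 units/hour (bottleneck: 14.5min)


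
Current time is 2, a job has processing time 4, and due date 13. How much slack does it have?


Slack = due - current_time - processing
= 13 - 2 - 4
= 7


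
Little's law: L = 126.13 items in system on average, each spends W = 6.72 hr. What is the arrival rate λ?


Little's law: L = λW → λ = L / W
= 126.13 / 6.72
= 18.77 per hour


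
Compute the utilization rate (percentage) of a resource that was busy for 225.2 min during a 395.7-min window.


Utilization = busy / total × 100
= 225.2 / 395.7 × 100
= 56.9%


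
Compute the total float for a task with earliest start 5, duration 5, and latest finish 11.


EF = ES + duration = 5 + 5 = 10
LS = LF - duration = 11 - 5 = 6
Total Float = LF - EF = 11 - 10
(or LS - ES = 6 - 5)
= 1


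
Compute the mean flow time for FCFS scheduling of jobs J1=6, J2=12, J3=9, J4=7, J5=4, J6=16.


Completion times:
  J1: completes at 6
  J2: completes at 18
  J3: completes at 27
  J4: completes at 34
  J5: completes at 38
  J6: completes at 54
Sum = 177
Average = 177/6
= 29.50


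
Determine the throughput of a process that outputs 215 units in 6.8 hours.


Throughput = units / time
= 215 / 6.8
= 31.6 units/hour


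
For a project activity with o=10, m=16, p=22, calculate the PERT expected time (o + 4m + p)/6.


te = (o + 4m + p) / 6
= (10 + 4×16 + 22) / 6
= (10 + 64 + 22) / 6
= 96 / 6
= 16.00


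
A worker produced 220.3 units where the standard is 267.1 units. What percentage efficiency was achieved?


Efficiency = (actual / standard) × 100
= (220.3 / 267.1) × 100
= 82.5%


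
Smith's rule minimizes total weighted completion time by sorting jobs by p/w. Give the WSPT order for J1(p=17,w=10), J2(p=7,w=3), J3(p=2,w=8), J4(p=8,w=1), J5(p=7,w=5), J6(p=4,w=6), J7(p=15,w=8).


WSPT (Smith's rule): sort by p/w ascending
  J3: p/w = 2/8 = 0.250
  J6: p/w = 4/6 = 0.667
  J5: p/w = 7/5 = 1.400
  J1: p/w = 17/10 = 1.700
  J7: p/w = 15/8 = 1.875
  J2: p/w = 7/3 = 2.333
  J4: p/w = 8/1 = 8.000
Order: J3 → J6 → J5 → J1 → J7 → J2 → J4


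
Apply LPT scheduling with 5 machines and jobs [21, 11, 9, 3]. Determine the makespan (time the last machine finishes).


Jobs (LPT sorted): [21, 11, 9, 3]
Machines: 5
  J=21 → Machine 1 (load: 0+21=21)
  J=11 → Machine 2 (load: 0+11=11)
  J=9 → Machine 3 (load: 0+9=9)
  J=3 → Machine 4 (load: 0+3=3)
Machine loads: [21, 11, 9, 3, 0]
Makespan = max = 21 time units


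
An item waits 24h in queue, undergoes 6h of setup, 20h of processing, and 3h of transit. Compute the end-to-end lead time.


Lead time = queue + setup + processing + transit
= 24 + 6 + 20 + 3
= 53 hours


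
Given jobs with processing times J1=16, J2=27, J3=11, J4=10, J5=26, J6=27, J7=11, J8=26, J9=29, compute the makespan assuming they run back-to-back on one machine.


Sequential makespan: sum all processing times
= 16 + 27 + 11 + 10 + 26 + 27 + 11 + 26 + 29
= 183 time units


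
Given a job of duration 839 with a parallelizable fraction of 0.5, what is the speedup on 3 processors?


Amdahl's law: T_p = T × ((1-p) + p/N)
= 839 × ((1-0.5) + 0.5/3)
= 839 × (0.50 + 0.1667)
= 839 × 0.6667
= 559.33
Speedup = 839/559.33
= 1.50×


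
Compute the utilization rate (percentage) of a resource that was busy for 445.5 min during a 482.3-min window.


Utilization = busy / total × 100
= 445.5 / 482.3 × 100
= 92.4%


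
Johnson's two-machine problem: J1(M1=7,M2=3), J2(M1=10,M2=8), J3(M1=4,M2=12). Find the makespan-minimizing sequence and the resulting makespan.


Johnson's rule:
Group 1 (M1≤M2, sort by M1): ['J3']
Group 2 (M1>M2, sort desc M2): ['J2', 'J1']
Sequence: J3 → J2 → J1
Makespan calculation:
  J3: M1 done=4, M2 done=16
  J2: M1 done=14, M2 done=24
  J1: M1 done=21, M2 done=27
= Sequence: J3 → J2 → J1, Makespan: 27


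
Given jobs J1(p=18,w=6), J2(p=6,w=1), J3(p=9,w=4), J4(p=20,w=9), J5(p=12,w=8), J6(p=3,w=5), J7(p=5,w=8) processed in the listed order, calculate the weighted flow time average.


Completion times:
  J1: C=18, w×C=6×18=108
  J2: C=24, w×C=1×24=24
  J3: C=33, w×C=4×33=132
  J4: C=53, w×C=9×53=477
  J5: C=65, w×C=8×65=520
  J6: C=68, w×C=5×68=340
  J7: C=73, w×C=8×73=584
Sum w×C = 2185
Sum w = 41
Weighted avg = 2185/41
= 53.29


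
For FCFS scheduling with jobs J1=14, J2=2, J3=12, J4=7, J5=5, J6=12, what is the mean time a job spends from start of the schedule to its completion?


Completion times:
  J1: completes at 14
  J2: completes at 16
  J3: completes at 28
  J4: completes at 35
  J5: completes at 40
  J6: completes at 52
Sum = 185
Average = 185/6
= 30.83


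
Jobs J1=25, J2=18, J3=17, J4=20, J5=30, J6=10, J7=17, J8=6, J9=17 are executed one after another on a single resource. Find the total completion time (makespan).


Sequential makespan: sum all processing times
= 25 + 18 + 17 + 20 + 30 + 10 + 17 + 6 + 17
= 160 time units


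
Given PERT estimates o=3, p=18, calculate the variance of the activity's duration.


σ² = ((p - o) / 6)² = (p - o)² / 36
= (18 - 3)² / 36
= 15² / 36
= 225 / 36
= 6.2500


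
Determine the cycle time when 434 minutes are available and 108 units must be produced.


Cycle time = available time / demand
= 434 / 108
= 4.02 min/unit


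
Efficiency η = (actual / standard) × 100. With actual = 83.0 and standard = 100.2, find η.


Efficiency = (actual / standard) × 100
= (83.0 / 100.2) × 100
= 82.8%


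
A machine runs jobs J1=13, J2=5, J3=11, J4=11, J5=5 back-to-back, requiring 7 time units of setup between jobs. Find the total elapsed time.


Makespan = Σ processing + (n-1) × setup
= (13 + 5 + 11 + 11 + 5) + (5-1)×7
= 45 + 28
= 73 time units


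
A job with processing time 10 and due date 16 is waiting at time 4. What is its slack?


Slack = due - current_time - processing
= 16 - 4 - 10
= 2


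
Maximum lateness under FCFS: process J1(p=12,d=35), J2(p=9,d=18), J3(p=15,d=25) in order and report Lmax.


Lateness per job (L = C - d):
  J1: C=12, d=35, L=-23
  J2: C=21, d=18, L=3
  J3: C=36, d=25, L=11
Lmax = max(-23, 3, 11)
= 11


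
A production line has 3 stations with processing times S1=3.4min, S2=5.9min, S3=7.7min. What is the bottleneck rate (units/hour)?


Bottleneck = longest station time
Station times: [3.4, 5.9, 7.7]
Max = 7.7 min
Rate = 60 / 7.7
= 7.79 units/hour (bottleneck: 7.7min)


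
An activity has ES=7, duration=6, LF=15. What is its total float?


EF = ES + duration = 7 + 6 = 13
LS = LF - duration = 15 - 6 = 9
Total Float = LF - EF = 15 - 13
(or LS - ES = 9 - 7)
= 2


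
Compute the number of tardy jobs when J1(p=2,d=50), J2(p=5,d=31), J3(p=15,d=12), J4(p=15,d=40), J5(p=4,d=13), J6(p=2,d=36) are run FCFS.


Completion vs due date:
  J1: C=2, d=50 → on time
  J2: C=7, d=31 → on time
  J3: C=22, d=12 → TARDY
  J4: C=37, d=40 → on time
  J5: C=41, d=13 → TARDY
  J6: C=43, d=36 → TARDY
Tardy jobs: J3, J5, J6
Count = 3


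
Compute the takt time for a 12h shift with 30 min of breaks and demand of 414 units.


Available = 12×60 - 30 = 690 min
Takt time = 690 / 414
= 1.67 min/unit


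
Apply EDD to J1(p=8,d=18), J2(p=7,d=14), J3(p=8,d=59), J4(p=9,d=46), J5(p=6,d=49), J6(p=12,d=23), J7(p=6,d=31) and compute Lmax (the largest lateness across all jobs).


EDD order: J2 → J1 → J6 → J7 → J4 → J5 → J3
Completion and lateness:
  J2: C=7, d=14, L=7-14=-7
  J1: C=15, d=18, L=15-18=-3
  J6: C=27, d=23, L=27-23=4
  J7: C=33, d=31, L=33-31=2
  J4: C=42, d=46, L=42-46=-4
  J5: C=48, d=49, L=48-49=-1
  J3: C=56, d=59, L=56-59=-3
Lmax = max(-7, -3, 4, 2, -4, -1, -3)
= 4


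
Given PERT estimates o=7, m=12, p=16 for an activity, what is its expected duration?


te = (o + 4m + p) / 6
= (7 + 4×12 + 16) / 6
= (7 + 48 + 16) / 6
= 71 / 6
= 11.83


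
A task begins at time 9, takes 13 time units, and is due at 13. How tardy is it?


Completion = start + processing = 9 + 13 = 22
Tardiness = max(0, C - d) = max(0, 22 - 13)
= max(0, 9)
= 9


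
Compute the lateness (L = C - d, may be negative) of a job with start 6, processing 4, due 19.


Completion = 6 + 4 = 10
Lateness = C - d = 10 - 19
= -9


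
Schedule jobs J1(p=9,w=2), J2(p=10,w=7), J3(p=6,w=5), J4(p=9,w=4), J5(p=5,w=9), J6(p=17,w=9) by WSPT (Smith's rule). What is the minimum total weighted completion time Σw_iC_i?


WSPT order (by p/w): J5 → J3 → J2 → J6 → J4 → J1
  J5: C=5, w·C=9×5=45
  J3: C=11, w·C=5×11=55
  J2: C=21, w·C=7×21=147
  J6: C=38, w·C=9×38=342
  J4: C=47, w·C=4×47=188
  J1: C=56, w·C=2×56=112
Σ w·C = 889
= 889


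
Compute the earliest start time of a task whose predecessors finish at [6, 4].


ES = max of all predecessor completion times
Predecessors: [6, 4]
ES = max(6, 4)
= 6
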